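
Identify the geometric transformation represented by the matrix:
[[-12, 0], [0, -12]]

This matrix represents: uniform scaling by factor -12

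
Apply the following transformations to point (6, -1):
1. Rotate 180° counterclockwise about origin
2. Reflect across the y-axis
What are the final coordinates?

Step 1: Rotate 180° → (-6, 1)
Step 2: Reflect across y-axis → (6, 1)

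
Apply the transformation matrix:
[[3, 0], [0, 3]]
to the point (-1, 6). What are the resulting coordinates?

Matrix multiplication:
[[3, 0], [0, 3]] × [-1, 6]ᵀ
= [(3)(-1) + (0)(6), (0)(-1) + (3)(6)]ᵀ
= [-3, 18]ᵀ
Result: (-3, 18)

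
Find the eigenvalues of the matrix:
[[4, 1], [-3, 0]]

Characteristic equation: det(A - λI) = 0
λ² - (trace)λ + (det) = 0
trace = 4 + 0 = 4, det = (4)(0) - (1)(-3) = 3
λ² - (4)λ + (3) = 0
λ = (4 ± √((4)² - 4·(3))) / 2 = (4 ± √4) / 2
Solving: λ = 1, 3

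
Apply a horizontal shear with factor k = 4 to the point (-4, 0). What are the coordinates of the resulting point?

Shear matrix for horizontal shear with factor k = 4:
[[1, 4], [0, 1]]
Result: (-4, 0) → (-4, 0)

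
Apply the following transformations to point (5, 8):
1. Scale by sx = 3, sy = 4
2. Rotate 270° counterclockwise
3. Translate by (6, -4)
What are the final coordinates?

Step 1: Scale → (15, 32)
Step 2: Rotate 270° → (32, -15)
Step 3: Translate → (38, -19)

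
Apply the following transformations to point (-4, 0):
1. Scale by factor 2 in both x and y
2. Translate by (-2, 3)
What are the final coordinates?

Step 1: Scale (-4, 0) by 2 → (-8, 0)
Step 2: Translate by (-2, 3) → (-10, 3)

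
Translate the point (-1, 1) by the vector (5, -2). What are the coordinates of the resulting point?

Translation by (5, -2) (homogeneous matrix [[1, 0, 5], [0, 1, -2], [0, 0, 1]]):
x' = -1 + 5 = 4
y' = 1 + -2 = -1
Result: (4, -1)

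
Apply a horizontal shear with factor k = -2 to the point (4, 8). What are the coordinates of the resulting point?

Shear matrix for horizontal shear with factor k = -2:
[[1, -2], [0, 1]]
Result: (4, 8) → (-12, 8)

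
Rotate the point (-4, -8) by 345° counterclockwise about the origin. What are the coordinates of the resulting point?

Rotation matrix for 345°: [[cos 345°, -sin 345°], [sin 345°, cos 345°]] ≈ [[0.965926, 0.258819], [-0.258819, 0.965926]]
[[0.965926, 0.258819], [-0.258819, 0.965926]] × [-4, -8]ᵀ ≈ [-5.9343, -6.6921]ᵀ
Result: (-5.9343, -6.6921)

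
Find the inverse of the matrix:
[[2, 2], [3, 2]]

For [[a,b],[c,d]], inverse = (1/det)·[[d,-b],[-c,a]]
det = (2)(2) - (2)(3) = 4 - 6 = -2
Inverse = (1/-2)·[[2, -2], [-3, 2]]
= [[-1, 1], [3/2, -1]]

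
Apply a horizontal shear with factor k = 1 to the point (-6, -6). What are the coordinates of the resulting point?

Shear matrix for horizontal shear with factor k = 1:
[[1, 1], [0, 1]]
Result: (-6, -6) → (-12, -6)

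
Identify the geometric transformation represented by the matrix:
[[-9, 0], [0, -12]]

This matrix represents: non-uniform scaling by sx = -9, sy = -12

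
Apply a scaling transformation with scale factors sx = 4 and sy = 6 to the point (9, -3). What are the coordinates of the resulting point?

Scaling matrix:
[[4, 0], [0, 6]]
Result: (9 × 4, -3 × 6) = (36, -18)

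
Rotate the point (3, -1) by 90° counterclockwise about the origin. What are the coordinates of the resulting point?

Rotation matrix for 90°: [[cos 90°, -sin 90°], [sin 90°, cos 90°]] = [[0, -1], [1, 0]]
[[0, -1], [1, 0]] × [3, -1]ᵀ = [1, 3]ᵀ
Result: (1, 3)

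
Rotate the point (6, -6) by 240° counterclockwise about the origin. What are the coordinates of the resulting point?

Rotation matrix for 240°: [[cos 240°, -sin 240°], [sin 240°, cos 240°]] ≈ [[-0.500000, 0.866025], [-0.866025, -0.500000]]
[[-0.500000, 0.866025], [-0.866025, -0.500000]] × [6, -6]ᵀ ≈ [-8.1962, -2.1962]ᵀ
Result: (-8.1962, -2.1962)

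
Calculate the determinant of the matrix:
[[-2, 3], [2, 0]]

For a 2×2 matrix [[a, b], [c, d]], det = ad - bc
det = (-2)(0) - (3)(2) = 0 - 6 = -6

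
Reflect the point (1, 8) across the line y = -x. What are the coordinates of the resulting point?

Reflection across line y = -x: (1, 8) → (-8, -1)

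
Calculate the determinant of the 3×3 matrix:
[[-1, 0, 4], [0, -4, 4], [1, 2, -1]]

Expansion along first row:
det = -1·det([[-4,4],[2,-1]]) - 0·det([[0,4],[1,-1]]) + 4·det([[0,-4],[1,2]])
    = -1·(-4·-1 - 4·2) - 0·(0·-1 - 4·1) + 4·(0·2 - -4·1)
    = -1·-4 - 0·-4 + 4·4
    = 4 + 0 + 16 = 20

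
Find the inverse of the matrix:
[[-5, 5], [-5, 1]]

For [[a,b],[c,d]], inverse = (1/det)·[[d,-b],[-c,a]]
det = (-5)(1) - (5)(-5) = -5 - -25 = 20
Inverse = (1/20)·[[1, -5], [5, -5]]
= [[1/20, -1/4], [1/4, -1/4]]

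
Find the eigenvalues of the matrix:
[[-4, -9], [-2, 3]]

Characteristic equation: det(A - λI) = 0
λ² - (trace)λ + (det) = 0
trace = -4 + 3 = -1, det = (-4)(3) - (-9)(-2) = -30
λ² - (-1)λ + (-30) = 0
λ = (-1 ± √((-1)² - 4·(-30))) / 2 = (-1 ± √121) / 2
Solving: λ = -6, 5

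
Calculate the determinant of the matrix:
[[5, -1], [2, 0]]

For a 2×2 matrix [[a, b], [c, d]], det = ad - bc
det = (5)(0) - (-1)(2) = 0 - -2 = 2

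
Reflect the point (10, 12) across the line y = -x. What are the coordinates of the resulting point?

Reflection across line y = -x: (10, 12) → (-12, -10)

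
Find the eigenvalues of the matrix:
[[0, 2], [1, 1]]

Characteristic equation: det(A - λI) = 0
λ² - (trace)λ + (det) = 0
trace = 0 + 1 = 1, det = (0)(1) - (2)(1) = -2
λ² - (1)λ + (-2) = 0
λ = (1 ± √((1)² - 4·(-2))) / 2 = (1 ± √9) / 2
Solving: λ = -1, 2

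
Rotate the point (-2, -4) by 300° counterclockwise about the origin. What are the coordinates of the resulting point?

Rotation matrix for 300°: [[cos 300°, -sin 300°], [sin 300°, cos 300°]] ≈ [[0.500000, 0.866025], [-0.866025, 0.500000]]
[[0.500000, 0.866025], [-0.866025, 0.500000]] × [-2, -4]ᵀ ≈ [-4.4641, -0.2679]ᵀ
Result: (-4.4641, -0.2679)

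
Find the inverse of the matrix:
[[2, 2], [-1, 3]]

For [[a,b],[c,d]], inverse = (1/det)·[[d,-b],[-c,a]]
det = (2)(3) - (2)(-1) = 6 - -2 = 8
Inverse = (1/8)·[[3, -2], [1, 2]]
= [[3/8, -1/4], [1/8, 1/4]]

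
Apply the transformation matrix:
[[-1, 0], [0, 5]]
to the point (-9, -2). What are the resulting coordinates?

Matrix multiplication:
[[-1, 0], [0, 5]] × [-9, -2]ᵀ
= [(-1)(-9) + (0)(-2), (0)(-9) + (5)(-2)]ᵀ
= [9, -10]ᵀ
Result: (9, -10)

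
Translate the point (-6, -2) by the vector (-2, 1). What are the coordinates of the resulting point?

Translation by (-2, 1) (homogeneous matrix [[1, 0, -2], [0, 1, 1], [0, 0, 1]]):
x' = -6 + -2 = -8
y' = -2 + 1 = -1
Result: (-8, -1)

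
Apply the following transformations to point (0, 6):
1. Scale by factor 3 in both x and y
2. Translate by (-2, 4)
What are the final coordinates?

Step 1: Scale (0, 6) by 3 → (0, 18)
Step 2: Translate by (-2, 4) → (-2, 22)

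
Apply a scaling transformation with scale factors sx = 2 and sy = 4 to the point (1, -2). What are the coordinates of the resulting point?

Scaling matrix:
[[2, 0], [0, 4]]
Result: (1 × 2, -2 × 4) = (2, -8)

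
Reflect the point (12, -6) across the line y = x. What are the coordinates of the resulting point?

Reflection across line y = x: (12, -6) → (-6, 12)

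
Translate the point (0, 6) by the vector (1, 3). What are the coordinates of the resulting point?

Translation by (1, 3) (homogeneous matrix [[1, 0, 1], [0, 1, 3], [0, 0, 1]]):
x' = 0 + 1 = 1
y' = 6 + 3 = 9
Result: (1, 9)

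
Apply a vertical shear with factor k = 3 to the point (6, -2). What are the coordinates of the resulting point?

Shear matrix for vertical shear with factor k = 3:
[[1, 0], [3, 1]]
Result: (6, -2) → (6, 16)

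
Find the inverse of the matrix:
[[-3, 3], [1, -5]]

For [[a,b],[c,d]], inverse = (1/det)·[[d,-b],[-c,a]]
det = (-3)(-5) - (3)(1) = 15 - 3 = 12
Inverse = (1/12)·[[-5, -3], [-1, -3]]
= [[-5/12, -1/4], [-1/12, -1/4]]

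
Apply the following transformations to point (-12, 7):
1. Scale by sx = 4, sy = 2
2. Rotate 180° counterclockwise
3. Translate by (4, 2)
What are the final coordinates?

Step 1: Scale → (-48, 14)
Step 2: Rotate 180° → (48, -14)
Step 3: Translate → (52, -12)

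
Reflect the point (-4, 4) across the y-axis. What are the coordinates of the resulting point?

Reflection across y-axis: (-4, 4) → (4, 4)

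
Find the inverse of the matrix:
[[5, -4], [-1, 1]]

For [[a,b],[c,d]], inverse = (1/det)·[[d,-b],[-c,a]]
det = (5)(1) - (-4)(-1) = 5 - 4 = 1
Inverse = [[1, 4], [1, 5]]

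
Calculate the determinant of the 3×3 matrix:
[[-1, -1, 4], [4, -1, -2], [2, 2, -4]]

Expansion along first row:
det = -1·det([[-1,-2],[2,-4]]) - -1·det([[4,-2],[2,-4]]) + 4·det([[4,-1],[2,2]])
    = -1·(-1·-4 - -2·2) - -1·(4·-4 - -2·2) + 4·(4·2 - -1·2)
    = -1·8 - -1·-12 + 4·10
    = -8 + -12 + 40 = 20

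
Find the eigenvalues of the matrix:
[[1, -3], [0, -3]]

Characteristic equation: det(A - λI) = 0
λ² - (trace)λ + (det) = 0
trace = 1 + -3 = -2, det = (1)(-3) - (-3)(0) = -3
λ² - (-2)λ + (-3) = 0
λ = (-2 ± √((-2)² - 4·(-3))) / 2 = (-2 ± √16) / 2
Solving: λ = -3, 1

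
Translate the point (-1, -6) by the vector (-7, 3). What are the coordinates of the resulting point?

Translation by (-7, 3) (homogeneous matrix [[1, 0, -7], [0, 1, 3], [0, 0, 1]]):
x' = -1 + -7 = -8
y' = -6 + 3 = -3
Result: (-8, -3)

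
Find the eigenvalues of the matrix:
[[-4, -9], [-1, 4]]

Characteristic equation: det(A - λI) = 0
λ² - (trace)λ + (det) = 0
trace = -4 + 4 = 0, det = (-4)(4) - (-9)(-1) = -25
λ² - (0)λ + (-25) = 0
λ = (0 ± √((0)² - 4·(-25))) / 2 = (0 ± √100) / 2
Solving: λ = -5, 5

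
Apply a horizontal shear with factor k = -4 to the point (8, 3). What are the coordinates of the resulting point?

Shear matrix for horizontal shear with factor k = -4:
[[1, -4], [0, 1]]
Result: (8, 3) → (-4, 3)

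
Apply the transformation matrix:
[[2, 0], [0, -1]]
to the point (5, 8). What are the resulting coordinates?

Matrix multiplication:
[[2, 0], [0, -1]] × [5, 8]ᵀ
= [(2)(5) + (0)(8), (0)(5) + (-1)(8)]ᵀ
= [10, -8]ᵀ
Result: (10, -8)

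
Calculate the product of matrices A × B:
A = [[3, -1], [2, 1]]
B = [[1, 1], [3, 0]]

Matrix multiplication:
C[0][0] = 3×1 + -1×3 = 0
C[0][1] = 3×1 + -1×0 = 3
C[1][0] = 2×1 + 1×3 = 5
C[1][1] = 2×1 + 1×0 = 2
Result: [[0, 3], [5, 2]]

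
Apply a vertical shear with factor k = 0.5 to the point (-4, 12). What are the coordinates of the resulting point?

Shear matrix for vertical shear with factor k = 0.5:
[[1, 0], [0.50, 1]]
Result: (-4, 12) → (-4, 10)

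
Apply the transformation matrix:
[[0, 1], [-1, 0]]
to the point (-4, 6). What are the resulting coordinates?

Matrix multiplication:
[[0, 1], [-1, 0]] × [-4, 6]ᵀ
= [(0)(-4) + (1)(6), (-1)(-4) + (0)(6)]ᵀ
= [6, 4]ᵀ
Result: (6, 4)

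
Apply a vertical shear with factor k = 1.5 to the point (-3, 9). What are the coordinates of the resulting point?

Shear matrix for vertical shear with factor k = 1.5:
[[1, 0], [1.50, 1]]
Result: (-3, 9) → (-3, 4.5)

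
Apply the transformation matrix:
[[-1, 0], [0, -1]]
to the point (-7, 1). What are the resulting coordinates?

Matrix multiplication:
[[-1, 0], [0, -1]] × [-7, 1]ᵀ
= [(-1)(-7) + (0)(1), (0)(-7) + (-1)(1)]ᵀ
= [7, -1]ᵀ
Result: (7, -1)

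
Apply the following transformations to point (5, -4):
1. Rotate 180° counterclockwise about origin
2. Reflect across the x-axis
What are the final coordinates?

Step 1: Rotate 180° → (-5, 4)
Step 2: Reflect across x-axis → (-5, -4)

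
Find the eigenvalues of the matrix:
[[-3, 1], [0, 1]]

Characteristic equation: det(A - λI) = 0
λ² - (trace)λ + (det) = 0
trace = -3 + 1 = -2, det = (-3)(1) - (1)(0) = -3
λ² - (-2)λ + (-3) = 0
λ = (-2 ± √((-2)² - 4·(-3))) / 2 = (-2 ± √16) / 2
Solving: λ = -3, 1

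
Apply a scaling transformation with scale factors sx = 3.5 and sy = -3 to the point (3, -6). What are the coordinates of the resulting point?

Scaling matrix:
[[3.50, 0], [0, -3]]
Result: (3 × 3.5, -6 × -3) = (10.5, 18)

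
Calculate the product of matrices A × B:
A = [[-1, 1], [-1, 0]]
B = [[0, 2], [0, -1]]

Matrix multiplication:
C[0][0] = -1×0 + 1×0 = 0
C[0][1] = -1×2 + 1×-1 = -3
C[1][0] = -1×0 + 0×0 = 0
C[1][1] = -1×2 + 0×-1 = -2
Result: [[0, -3], [0, -2]]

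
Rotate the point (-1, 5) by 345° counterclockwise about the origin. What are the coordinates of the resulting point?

Rotation matrix for 345°: [[cos 345°, -sin 345°], [sin 345°, cos 345°]] ≈ [[0.965926, 0.258819], [-0.258819, 0.965926]]
[[0.965926, 0.258819], [-0.258819, 0.965926]] × [-1, 5]ᵀ ≈ [0.3282, 5.0884]ᵀ
Result: (0.3282, 5.0884)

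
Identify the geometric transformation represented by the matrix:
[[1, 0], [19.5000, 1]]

This matrix represents: vertical shear with factor 19.5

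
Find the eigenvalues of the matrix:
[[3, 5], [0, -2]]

Characteristic equation: det(A - λI) = 0
λ² - (trace)λ + (det) = 0
trace = 3 + -2 = 1, det = (3)(-2) - (5)(0) = -6
λ² - (1)λ + (-6) = 0
λ = (1 ± √((1)² - 4·(-6))) / 2 = (1 ± √25) / 2
Solving: λ = -2, 3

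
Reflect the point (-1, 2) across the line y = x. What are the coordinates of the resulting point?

Reflection across line y = x: (-1, 2) → (2, -1)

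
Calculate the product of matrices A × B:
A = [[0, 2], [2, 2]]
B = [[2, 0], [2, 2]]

Matrix multiplication:
C[0][0] = 0×2 + 2×2 = 4
C[0][1] = 0×0 + 2×2 = 4
C[1][0] = 2×2 + 2×2 = 8
C[1][1] = 2×0 + 2×2 = 4
Result: [[4, 4], [8, 4]]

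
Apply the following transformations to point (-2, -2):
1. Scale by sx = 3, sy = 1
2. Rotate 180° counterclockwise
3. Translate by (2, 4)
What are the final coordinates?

Step 1: Scale → (-6, -2)
Step 2: Rotate 180° → (6, 2)
Step 3: Translate → (8, 6)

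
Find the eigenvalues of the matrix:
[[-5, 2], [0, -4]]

Characteristic equation: det(A - λI) = 0
λ² - (trace)λ + (det) = 0
trace = -5 + -4 = -9, det = (-5)(-4) - (2)(0) = 20
λ² - (-9)λ + (20) = 0
λ = (-9 ± √((-9)² - 4·(20))) / 2 = (-9 ± √1) / 2
Solving: λ = -5, -4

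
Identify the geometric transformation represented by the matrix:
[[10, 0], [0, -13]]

This matrix represents: non-uniform scaling by sx = 10, sy = -13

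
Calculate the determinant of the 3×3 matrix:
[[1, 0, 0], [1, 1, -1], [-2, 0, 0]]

Expansion along first row:
det = 1·det([[1,-1],[0,0]]) - 0·det([[1,-1],[-2,0]]) + 0·det([[1,1],[-2,0]])
    = 1·(1·0 - -1·0) - 0·(1·0 - -1·-2) + 0·(1·0 - 1·-2)
    = 1·0 - 0·-2 + 0·2
    = 0 + 0 + 0 = 0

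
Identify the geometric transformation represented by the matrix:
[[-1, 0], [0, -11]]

This matrix represents: non-uniform scaling by sx = -1, sy = -11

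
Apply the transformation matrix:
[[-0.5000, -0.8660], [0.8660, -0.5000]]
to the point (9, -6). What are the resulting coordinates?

Matrix multiplication:
[[-0.5000, -0.8660], [0.8660, -0.5000]] × [9, -6]ᵀ
= [(-0.5000)(9) + (-0.8660)(-6), (0.8660)(9) + (-0.5000)(-6)]ᵀ
= [0.6960, 10.7940]ᵀ
Result: (0.6960, 10.7940)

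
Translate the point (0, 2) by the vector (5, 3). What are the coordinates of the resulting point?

Translation by (5, 3) (homogeneous matrix [[1, 0, 5], [0, 1, 3], [0, 0, 1]]):
x' = 0 + 5 = 5
y' = 2 + 3 = 5
Result: (5, 5)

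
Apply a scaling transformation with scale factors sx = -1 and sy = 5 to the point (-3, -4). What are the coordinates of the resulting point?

Scaling matrix:
[[-1, 0], [0, 5]]
Result: (-3 × -1, -4 × 5) = (3, -20)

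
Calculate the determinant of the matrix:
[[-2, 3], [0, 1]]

For a 2×2 matrix [[a, b], [c, d]], det = ad - bc
det = (-2)(1) - (3)(0) = -2 - 0 = -2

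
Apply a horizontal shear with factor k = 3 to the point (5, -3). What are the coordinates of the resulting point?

Shear matrix for horizontal shear with factor k = 3:
[[1, 3], [0, 1]]
Result: (5, -3) → (-4, -3)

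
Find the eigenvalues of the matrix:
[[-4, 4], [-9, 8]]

Characteristic equation: det(A - λI) = 0
λ² - (trace)λ + (det) = 0
trace = -4 + 8 = 4, det = (-4)(8) - (4)(-9) = 4
λ² - (4)λ + (4) = 0
λ = (4 ± √((4)² - 4·(4))) / 2 = (4 ± √0) / 2
Solving: λ = 2, 2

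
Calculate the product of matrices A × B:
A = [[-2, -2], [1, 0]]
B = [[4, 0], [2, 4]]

Matrix multiplication:
C[0][0] = -2×4 + -2×2 = -12
C[0][1] = -2×0 + -2×4 = -8
C[1][0] = 1×4 + 0×2 = 4
C[1][1] = 1×0 + 0×4 = 0
Result: [[-12, -8], [4, 0]]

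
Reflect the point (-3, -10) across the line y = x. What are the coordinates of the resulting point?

Reflection across line y = x: (-3, -10) → (-10, -3)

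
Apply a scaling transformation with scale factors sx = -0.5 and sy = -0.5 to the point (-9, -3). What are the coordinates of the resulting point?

Scaling matrix:
[[-0.50, 0], [0, -0.50]]
Result: (-9 × -0.5, -3 × -0.5) = (4.5, 1.5)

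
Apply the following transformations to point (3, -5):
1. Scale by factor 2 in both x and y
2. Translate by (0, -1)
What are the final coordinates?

Step 1: Scale (3, -5) by 2 → (6, -10)
Step 2: Translate by (0, -1) → (6, -11)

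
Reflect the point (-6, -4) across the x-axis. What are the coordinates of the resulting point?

Reflection across x-axis: (-6, -4) → (-6, 4)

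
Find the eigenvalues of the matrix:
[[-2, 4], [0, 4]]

Characteristic equation: det(A - λI) = 0
λ² - (trace)λ + (det) = 0
trace = -2 + 4 = 2, det = (-2)(4) - (4)(0) = -8
λ² - (2)λ + (-8) = 0
λ = (2 ± √((2)² - 4·(-8))) / 2 = (2 ± √36) / 2
Solving: λ = -2, 4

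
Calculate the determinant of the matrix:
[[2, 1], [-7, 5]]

For a 2×2 matrix [[a, b], [c, d]], det = ad - bc
det = (2)(5) - (1)(-7) = 10 - -7 = 17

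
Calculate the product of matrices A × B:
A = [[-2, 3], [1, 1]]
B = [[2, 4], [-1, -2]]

Matrix multiplication:
C[0][0] = -2×2 + 3×-1 = -7
C[0][1] = -2×4 + 3×-2 = -14
C[1][0] = 1×2 + 1×-1 = 1
C[1][1] = 1×4 + 1×-2 = 2
Result: [[-7, -14], [1, 2]]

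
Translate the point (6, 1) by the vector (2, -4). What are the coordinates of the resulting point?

Translation by (2, -4) (homogeneous matrix [[1, 0, 2], [0, 1, -4], [0, 0, 1]]):
x' = 6 + 2 = 8
y' = 1 + -4 = -3
Result: (8, -3)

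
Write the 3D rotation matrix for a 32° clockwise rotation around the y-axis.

Rotation matrix for clockwise 32° around y-axis:
A clockwise rotation by 32° is a counterclockwise rotation by -32°.
cos(-32°) = 0.8480, sin(-32°) = -0.5299
Result: [[0.8480, 0, -0.5299], [0, 1, 0], [0.5299, 0, 0.8480]]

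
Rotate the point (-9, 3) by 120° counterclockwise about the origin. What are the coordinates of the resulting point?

Rotation matrix for 120°: [[cos 120°, -sin 120°], [sin 120°, cos 120°]] ≈ [[-0.500000, -0.866025], [0.866025, -0.500000]]
[[-0.500000, -0.866025], [0.866025, -0.500000]] × [-9, 3]ᵀ ≈ [1.9019, -9.2942]ᵀ
Result: (1.9019, -9.2942)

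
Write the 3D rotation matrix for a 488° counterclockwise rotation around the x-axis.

Rotation matrix for counterclockwise 488° around x-axis:
cos(488°) = -0.6157, sin(488°) = 0.7880
Result: [[1, 0, 0], [0, -0.6157, -0.7880], [0, 0.7880, -0.6157]]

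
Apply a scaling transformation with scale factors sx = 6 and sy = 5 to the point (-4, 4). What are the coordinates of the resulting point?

Scaling matrix:
[[6, 0], [0, 5]]
Result: (-4 × 6, 4 × 5) = (-24, 20)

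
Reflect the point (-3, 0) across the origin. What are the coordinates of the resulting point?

Reflection across origin: (-3, 0) → (3, 0)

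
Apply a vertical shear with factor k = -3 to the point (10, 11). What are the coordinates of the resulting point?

Shear matrix for vertical shear with factor k = -3:
[[1, 0], [-3, 1]]
Result: (10, 11) → (10, -19)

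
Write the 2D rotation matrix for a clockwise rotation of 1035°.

Rotation matrix formula: [[cos θ, -sin θ], [sin θ, cos θ]]
A clockwise rotation by 1035° is equivalent to a counterclockwise rotation by -1035°.
For θ = -1035°:
cos(-1035°) = √2/2
sin(-1035°) = √2/2
Result: [[√2/2, -√2/2], [√2/2, √2/2]]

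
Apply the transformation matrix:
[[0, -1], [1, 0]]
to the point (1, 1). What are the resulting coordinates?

Matrix multiplication:
[[0, -1], [1, 0]] × [1, 1]ᵀ
= [(0)(1) + (-1)(1), (1)(1) + (0)(1)]ᵀ
= [-1, 1]ᵀ
Result: (-1, 1)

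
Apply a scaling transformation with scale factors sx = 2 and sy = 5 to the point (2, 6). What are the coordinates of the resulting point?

Scaling matrix:
[[2, 0], [0, 5]]
Result: (2 × 2, 6 × 5) = (4, 30)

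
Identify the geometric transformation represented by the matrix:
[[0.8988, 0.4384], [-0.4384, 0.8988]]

This matrix represents: rotation by 334° counterclockwise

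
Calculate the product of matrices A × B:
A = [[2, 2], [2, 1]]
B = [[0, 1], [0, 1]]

Matrix multiplication:
C[0][0] = 2×0 + 2×0 = 0
C[0][1] = 2×1 + 2×1 = 4
C[1][0] = 2×0 + 1×0 = 0
C[1][1] = 2×1 + 1×1 = 3
Result: [[0, 4], [0, 3]]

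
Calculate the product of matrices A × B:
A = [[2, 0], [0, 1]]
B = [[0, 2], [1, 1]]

Matrix multiplication:
C[0][0] = 2×0 + 0×1 = 0
C[0][1] = 2×2 + 0×1 = 4
C[1][0] = 0×0 + 1×1 = 1
C[1][1] = 0×2 + 1×1 = 1
Result: [[0, 4], [1, 1]]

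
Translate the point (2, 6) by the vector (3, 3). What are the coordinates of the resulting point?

Translation by (3, 3) (homogeneous matrix [[1, 0, 3], [0, 1, 3], [0, 0, 1]]):
x' = 2 + 3 = 5
y' = 6 + 3 = 9
Result: (5, 9)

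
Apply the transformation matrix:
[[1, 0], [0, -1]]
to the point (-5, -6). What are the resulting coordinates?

Matrix multiplication:
[[1, 0], [0, -1]] × [-5, -6]ᵀ
= [(1)(-5) + (0)(-6), (0)(-5) + (-1)(-6)]ᵀ
= [-5, 6]ᵀ
Result: (-5, 6)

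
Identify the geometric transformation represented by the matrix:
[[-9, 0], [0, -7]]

This matrix represents: non-uniform scaling by sx = -9, sy = -7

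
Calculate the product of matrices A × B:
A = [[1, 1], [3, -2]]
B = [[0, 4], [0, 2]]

Matrix multiplication:
C[0][0] = 1×0 + 1×0 = 0
C[0][1] = 1×4 + 1×2 = 6
C[1][0] = 3×0 + -2×0 = 0
C[1][1] = 3×4 + -2×2 = 8
Result: [[0, 6], [0, 8]]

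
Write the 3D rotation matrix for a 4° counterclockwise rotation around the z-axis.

Rotation matrix for counterclockwise 4° around z-axis:
cos(4°) = 0.9976, sin(4°) = 0.0698
Result: [[0.9976, -0.0698, 0], [0.0698, 0.9976, 0], [0, 0, 1]]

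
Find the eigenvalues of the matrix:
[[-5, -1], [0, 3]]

Characteristic equation: det(A - λI) = 0
λ² - (trace)λ + (det) = 0
trace = -5 + 3 = -2, det = (-5)(3) - (-1)(0) = -15
λ² - (-2)λ + (-15) = 0
λ = (-2 ± √((-2)² - 4·(-15))) / 2 = (-2 ± √64) / 2
Solving: λ = -5, 3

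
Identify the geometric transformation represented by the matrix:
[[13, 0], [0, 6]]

This matrix represents: non-uniform scaling by sx = 13, sy = 6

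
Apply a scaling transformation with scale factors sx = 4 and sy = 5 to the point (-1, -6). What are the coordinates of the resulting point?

Scaling matrix:
[[4, 0], [0, 5]]
Result: (-1 × 4, -6 × 5) = (-4, -30)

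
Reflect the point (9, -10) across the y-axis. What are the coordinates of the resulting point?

Reflection across y-axis: (9, -10) → (-9, -10)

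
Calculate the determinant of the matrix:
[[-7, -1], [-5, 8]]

For a 2×2 matrix [[a, b], [c, d]], det = ad - bc
det = (-7)(8) - (-1)(-5) = -56 - 5 = -61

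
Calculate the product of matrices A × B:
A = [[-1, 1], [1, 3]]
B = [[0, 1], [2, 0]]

Matrix multiplication:
C[0][0] = -1×0 + 1×2 = 2
C[0][1] = -1×1 + 1×0 = -1
C[1][0] = 1×0 + 3×2 = 6
C[1][1] = 1×1 + 3×0 = 1
Result: [[2, -1], [6, 1]]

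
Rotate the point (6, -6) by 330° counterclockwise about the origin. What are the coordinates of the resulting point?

Rotation matrix for 330°: [[cos 330°, -sin 330°], [sin 330°, cos 330°]] ≈ [[0.866025, 0.500000], [-0.500000, 0.866025]]
[[0.866025, 0.500000], [-0.500000, 0.866025]] × [6, -6]ᵀ ≈ [2.1962, -8.1962]ᵀ
Result: (2.1962, -8.1962)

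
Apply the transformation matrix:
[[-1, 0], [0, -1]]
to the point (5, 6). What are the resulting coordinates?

Matrix multiplication:
[[-1, 0], [0, -1]] × [5, 6]ᵀ
= [(-1)(5) + (0)(6), (0)(5) + (-1)(6)]ᵀ
= [-5, -6]ᵀ
Result: (-5, -6)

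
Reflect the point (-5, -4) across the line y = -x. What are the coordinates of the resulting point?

Reflection across line y = -x: (-5, -4) → (4, 5)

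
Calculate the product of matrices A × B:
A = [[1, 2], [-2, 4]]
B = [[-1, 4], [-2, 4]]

Matrix multiplication:
C[0][0] = 1×-1 + 2×-2 = -5
C[0][1] = 1×4 + 2×4 = 12
C[1][0] = -2×-1 + 4×-2 = -6
C[1][1] = -2×4 + 4×4 = 8
Result: [[-5, 12], [-6, 8]]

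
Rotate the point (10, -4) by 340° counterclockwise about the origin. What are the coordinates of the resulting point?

Rotation matrix for 340°: [[cos 340°, -sin 340°], [sin 340°, cos 340°]] ≈ [[0.939693, 0.342020], [-0.342020, 0.939693]]
[[0.939693, 0.342020], [-0.342020, 0.939693]] × [10, -4]ᵀ ≈ [8.0288, -7.1790]ᵀ
Result: (8.0288, -7.1790)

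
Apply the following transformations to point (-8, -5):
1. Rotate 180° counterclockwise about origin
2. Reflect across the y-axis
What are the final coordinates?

Step 1: Rotate 180° → (8, 5)
Step 2: Reflect across y-axis → (-8, 5)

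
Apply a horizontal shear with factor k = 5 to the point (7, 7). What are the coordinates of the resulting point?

Shear matrix for horizontal shear with factor k = 5:
[[1, 5], [0, 1]]
Result: (7, 7) → (42, 7)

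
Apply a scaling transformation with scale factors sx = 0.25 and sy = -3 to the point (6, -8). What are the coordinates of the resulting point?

Scaling matrix:
[[0.25, 0], [0, -3]]
Result: (6 × 0.25, -8 × -3) = (1.5, 24)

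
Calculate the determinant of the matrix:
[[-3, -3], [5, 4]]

For a 2×2 matrix [[a, b], [c, d]], det = ad - bc
det = (-3)(4) - (-3)(5) = -12 - -15 = 3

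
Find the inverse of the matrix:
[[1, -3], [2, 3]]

For [[a,b],[c,d]], inverse = (1/det)·[[d,-b],[-c,a]]
det = (1)(3) - (-3)(2) = 3 - -6 = 9
Inverse = (1/9)·[[3, 3], [-2, 1]]
= [[1/3, 1/3], [-2/9, 1/9]]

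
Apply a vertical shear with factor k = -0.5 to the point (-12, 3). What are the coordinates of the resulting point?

Shear matrix for vertical shear with factor k = -0.5:
[[1, 0], [-0.50, 1]]
Result: (-12, 3) → (-12, 9)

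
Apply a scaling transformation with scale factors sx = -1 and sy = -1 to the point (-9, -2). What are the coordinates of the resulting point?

Scaling matrix:
[[-1, 0], [0, -1]]
Result: (-9 × -1, -2 × -1) = (9, 2)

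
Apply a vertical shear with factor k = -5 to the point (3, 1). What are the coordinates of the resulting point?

Shear matrix for vertical shear with factor k = -5:
[[1, 0], [-5, 1]]
Result: (3, 1) → (3, -14)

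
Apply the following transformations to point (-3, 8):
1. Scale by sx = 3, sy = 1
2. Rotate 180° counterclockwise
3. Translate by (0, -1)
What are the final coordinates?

Step 1: Scale → (-9, 8)
Step 2: Rotate 180° → (9, -8)
Step 3: Translate → (9, -9)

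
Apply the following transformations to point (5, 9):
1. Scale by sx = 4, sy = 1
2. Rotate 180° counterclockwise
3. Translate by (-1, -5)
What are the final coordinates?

Step 1: Scale → (20, 9)
Step 2: Rotate 180° → (-20, -9)
Step 3: Translate → (-21, -14)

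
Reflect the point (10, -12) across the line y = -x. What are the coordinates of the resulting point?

Reflection across line y = -x: (10, -12) → (12, -10)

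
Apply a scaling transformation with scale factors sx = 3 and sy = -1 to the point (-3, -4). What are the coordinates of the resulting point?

Scaling matrix:
[[3, 0], [0, -1]]
Result: (-3 × 3, -4 × -1) = (-9, 4)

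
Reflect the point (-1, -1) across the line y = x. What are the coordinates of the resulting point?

Reflection across line y = x: (-1, -1) → (-1, -1)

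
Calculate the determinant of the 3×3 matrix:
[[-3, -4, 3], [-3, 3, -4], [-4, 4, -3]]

Expansion along first row:
det = -3·det([[3,-4],[4,-3]]) - -4·det([[-3,-4],[-4,-3]]) + 3·det([[-3,3],[-4,4]])
    = -3·(3·-3 - -4·4) - -4·(-3·-3 - -4·-4) + 3·(-3·4 - 3·-4)
    = -3·7 - -4·-7 + 3·0
    = -21 + -28 + 0 = -49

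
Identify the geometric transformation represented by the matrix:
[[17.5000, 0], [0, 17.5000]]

This matrix represents: uniform scaling by factor 17.5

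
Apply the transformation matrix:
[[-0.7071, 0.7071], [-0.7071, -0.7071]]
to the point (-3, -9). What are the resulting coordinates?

Matrix multiplication:
[[-0.7071, 0.7071], [-0.7071, -0.7071]] × [-3, -9]ᵀ
= [(-0.7071)(-3) + (0.7071)(-9), (-0.7071)(-3) + (-0.7071)(-9)]ᵀ
= [-4.2426, 8.4852]ᵀ
Result: (-4.2426, 8.4852)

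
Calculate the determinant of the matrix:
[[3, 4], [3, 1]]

For a 2×2 matrix [[a, b], [c, d]], det = ad - bc
det = (3)(1) - (4)(3) = 3 - 12 = -9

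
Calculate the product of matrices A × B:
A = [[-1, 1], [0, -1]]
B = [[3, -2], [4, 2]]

Matrix multiplication:
C[0][0] = -1×3 + 1×4 = 1
C[0][1] = -1×-2 + 1×2 = 4
C[1][0] = 0×3 + -1×4 = -4
C[1][1] = 0×-2 + -1×2 = -2
Result: [[1, 4], [-4, -2]]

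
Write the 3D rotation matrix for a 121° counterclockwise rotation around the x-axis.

Rotation matrix for counterclockwise 121° around x-axis:
cos(121°) = -0.5150, sin(121°) = 0.8572
Result: [[1, 0, 0], [0, -0.5150, -0.8572], [0, 0.8572, -0.5150]]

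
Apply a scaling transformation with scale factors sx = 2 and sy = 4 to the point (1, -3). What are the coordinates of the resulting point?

Scaling matrix:
[[2, 0], [0, 4]]
Result: (1 × 2, -3 × 4) = (2, -12)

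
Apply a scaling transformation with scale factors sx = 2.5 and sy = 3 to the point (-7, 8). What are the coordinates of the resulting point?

Scaling matrix:
[[2.50, 0], [0, 3]]
Result: (-7 × 2.5, 8 × 3) = (-17.5, 24)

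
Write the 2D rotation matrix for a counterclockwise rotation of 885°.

Rotation matrix formula: [[cos θ, -sin θ], [sin θ, cos θ]]
For θ = 885°:
cos(885°) = -0.9659
sin(885°) = 0.2588
Result: [[-0.9659, -0.2588], [0.2588, -0.9659]]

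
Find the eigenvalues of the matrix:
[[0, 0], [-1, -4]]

Characteristic equation: det(A - λI) = 0
λ² - (trace)λ + (det) = 0
trace = 0 + -4 = -4, det = (0)(-4) - (0)(-1) = 0
λ² - (-4)λ + (0) = 0
λ = (-4 ± √((-4)² - 4·(0))) / 2 = (-4 ± √16) / 2
Solving: λ = -4, 0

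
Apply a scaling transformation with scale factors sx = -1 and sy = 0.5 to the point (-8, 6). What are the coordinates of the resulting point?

Scaling matrix:
[[-1, 0], [0, 0.50]]
Result: (-8 × -1, 6 × 0.5) = (8, 3)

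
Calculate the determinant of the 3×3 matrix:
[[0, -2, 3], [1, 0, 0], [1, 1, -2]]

Expansion along first row:
det = 0·det([[0,0],[1,-2]]) - -2·det([[1,0],[1,-2]]) + 3·det([[1,0],[1,1]])
    = 0·(0·-2 - 0·1) - -2·(1·-2 - 0·1) + 3·(1·1 - 0·1)
    = 0·0 - -2·-2 + 3·1
    = 0 + -4 + 3 = -1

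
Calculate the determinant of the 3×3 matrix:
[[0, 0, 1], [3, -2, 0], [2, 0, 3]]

Expansion along first row:
det = 0·det([[-2,0],[0,3]]) - 0·det([[3,0],[2,3]]) + 1·det([[3,-2],[2,0]])
    = 0·(-2·3 - 0·0) - 0·(3·3 - 0·2) + 1·(3·0 - -2·2)
    = 0·-6 - 0·9 + 1·4
    = 0 + 0 + 4 = 4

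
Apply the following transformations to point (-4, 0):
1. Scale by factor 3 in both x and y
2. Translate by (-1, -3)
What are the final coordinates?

Step 1: Scale (-4, 0) by 3 → (-12, 0)
Step 2: Translate by (-1, -3) → (-13, -3)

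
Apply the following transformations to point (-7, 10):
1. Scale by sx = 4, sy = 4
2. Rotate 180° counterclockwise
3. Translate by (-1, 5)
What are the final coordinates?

Step 1: Scale → (-28, 40)
Step 2: Rotate 180° → (28, -40)
Step 3: Translate → (27, -35)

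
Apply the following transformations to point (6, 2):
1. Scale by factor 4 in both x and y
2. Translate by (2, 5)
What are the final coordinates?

Step 1: Scale (6, 2) by 4 → (24, 8)
Step 2: Translate by (2, 5) → (26, 13)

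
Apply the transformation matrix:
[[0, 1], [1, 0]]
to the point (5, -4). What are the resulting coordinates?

Matrix multiplication:
[[0, 1], [1, 0]] × [5, -4]ᵀ
= [(0)(5) + (1)(-4), (1)(5) + (0)(-4)]ᵀ
= [-4, 5]ᵀ
Result: (-4, 5)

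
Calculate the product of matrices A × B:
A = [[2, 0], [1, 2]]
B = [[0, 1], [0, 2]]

Matrix multiplication:
C[0][0] = 2×0 + 0×0 = 0
C[0][1] = 2×1 + 0×2 = 2
C[1][0] = 1×0 + 2×0 = 0
C[1][1] = 1×1 + 2×2 = 5
Result: [[0, 2], [0, 5]]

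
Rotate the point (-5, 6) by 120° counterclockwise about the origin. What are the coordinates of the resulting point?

Rotation matrix for 120°: [[cos 120°, -sin 120°], [sin 120°, cos 120°]] ≈ [[-0.500000, -0.866025], [0.866025, -0.500000]]
[[-0.500000, -0.866025], [0.866025, -0.500000]] × [-5, 6]ᵀ ≈ [-2.6962, -7.3301]ᵀ
Result: (-2.6962, -7.3301)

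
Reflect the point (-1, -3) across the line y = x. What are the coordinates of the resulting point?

Reflection across line y = x: (-1, -3) → (-3, -1)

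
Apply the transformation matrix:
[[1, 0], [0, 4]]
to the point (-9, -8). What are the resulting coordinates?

Matrix multiplication:
[[1, 0], [0, 4]] × [-9, -8]ᵀ
= [(1)(-9) + (0)(-8), (0)(-9) + (4)(-8)]ᵀ
= [-9, -32]ᵀ
Result: (-9, -32)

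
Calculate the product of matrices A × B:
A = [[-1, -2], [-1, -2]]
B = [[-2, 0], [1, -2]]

Matrix multiplication:
C[0][0] = -1×-2 + -2×1 = 0
C[0][1] = -1×0 + -2×-2 = 4
C[1][0] = -1×-2 + -2×1 = 0
C[1][1] = -1×0 + -2×-2 = 4
Result: [[0, 4], [0, 4]]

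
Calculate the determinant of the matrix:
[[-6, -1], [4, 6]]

For a 2×2 matrix [[a, b], [c, d]], det = ad - bc
det = (-6)(6) - (-1)(4) = -36 - -4 = -32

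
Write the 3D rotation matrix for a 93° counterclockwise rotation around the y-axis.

Rotation matrix for counterclockwise 93° around y-axis:
cos(93°) = -0.0523, sin(93°) = 0.9986
Result: [[-0.0523, 0, 0.9986], [0, 1, 0], [-0.9986, 0, -0.0523]]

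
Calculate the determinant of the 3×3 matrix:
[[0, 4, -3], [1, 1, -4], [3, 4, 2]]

Expansion along first row:
det = 0·det([[1,-4],[4,2]]) - 4·det([[1,-4],[3,2]]) + -3·det([[1,1],[3,4]])
    = 0·(1·2 - -4·4) - 4·(1·2 - -4·3) + -3·(1·4 - 1·3)
    = 0·18 - 4·14 + -3·1
    = 0 + -56 + -3 = -59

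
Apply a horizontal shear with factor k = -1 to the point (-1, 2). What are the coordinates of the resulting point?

Shear matrix for horizontal shear with factor k = -1:
[[1, -1], [0, 1]]
Result: (-1, 2) → (-3, 2)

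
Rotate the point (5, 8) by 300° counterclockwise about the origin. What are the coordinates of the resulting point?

Rotation matrix for 300°: [[cos 300°, -sin 300°], [sin 300°, cos 300°]] ≈ [[0.500000, 0.866025], [-0.866025, 0.500000]]
[[0.500000, 0.866025], [-0.866025, 0.500000]] × [5, 8]ᵀ ≈ [9.4282, -0.3301]ᵀ
Result: (9.4282, -0.3301)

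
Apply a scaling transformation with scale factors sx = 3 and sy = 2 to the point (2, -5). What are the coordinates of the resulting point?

Scaling matrix:
[[3, 0], [0, 2]]
Result: (2 × 3, -5 × 2) = (6, -10)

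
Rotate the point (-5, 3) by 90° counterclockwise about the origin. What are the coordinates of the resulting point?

Rotation matrix for 90°: [[cos 90°, -sin 90°], [sin 90°, cos 90°]] = [[0, -1], [1, 0]]
[[0, -1], [1, 0]] × [-5, 3]ᵀ = [-3, -5]ᵀ
Result: (-3, -5)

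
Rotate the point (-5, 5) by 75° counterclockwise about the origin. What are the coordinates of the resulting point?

Rotation matrix for 75°: [[cos 75°, -sin 75°], [sin 75°, cos 75°]] ≈ [[0.258819, -0.965926], [0.965926, 0.258819]]
[[0.258819, -0.965926], [0.965926, 0.258819]] × [-5, 5]ᵀ ≈ [-6.1237, -3.5355]ᵀ
Result: (-6.1237, -3.5355)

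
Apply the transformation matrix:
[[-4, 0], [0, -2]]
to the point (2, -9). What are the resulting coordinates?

Matrix multiplication:
[[-4, 0], [0, -2]] × [2, -9]ᵀ
= [(-4)(2) + (0)(-9), (0)(2) + (-2)(-9)]ᵀ
= [-8, 18]ᵀ
Result: (-8, 18)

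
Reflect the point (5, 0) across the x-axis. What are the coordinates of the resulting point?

Reflection across x-axis: (5, 0) → (5, 0)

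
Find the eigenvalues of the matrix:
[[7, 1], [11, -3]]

Characteristic equation: det(A - λI) = 0
λ² - (trace)λ + (det) = 0
trace = 7 + -3 = 4, det = (7)(-3) - (1)(11) = -32
λ² - (4)λ + (-32) = 0
λ = (4 ± √((4)² - 4·(-32))) / 2 = (4 ± √144) / 2
Solving: λ = -4, 8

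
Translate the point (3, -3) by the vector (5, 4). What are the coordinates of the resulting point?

Translation by (5, 4) (homogeneous matrix [[1, 0, 5], [0, 1, 4], [0, 0, 1]]):
x' = 3 + 5 = 8
y' = -3 + 4 = 1
Result: (8, 1)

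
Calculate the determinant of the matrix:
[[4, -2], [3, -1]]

For a 2×2 matrix [[a, b], [c, d]], det = ad - bc
det = (4)(-1) - (-2)(3) = -4 - -6 = 2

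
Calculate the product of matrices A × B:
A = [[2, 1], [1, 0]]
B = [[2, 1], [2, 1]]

Matrix multiplication:
C[0][0] = 2×2 + 1×2 = 6
C[0][1] = 2×1 + 1×1 = 3
C[1][0] = 1×2 + 0×2 = 2
C[1][1] = 1×1 + 0×1 = 1
Result: [[6, 3], [2, 1]]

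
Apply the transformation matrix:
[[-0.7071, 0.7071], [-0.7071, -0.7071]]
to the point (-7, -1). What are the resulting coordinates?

Matrix multiplication:
[[-0.7071, 0.7071], [-0.7071, -0.7071]] × [-7, -1]ᵀ
= [(-0.7071)(-7) + (0.7071)(-1), (-0.7071)(-7) + (-0.7071)(-1)]ᵀ
= [4.2426, 5.6568]ᵀ
Result: (4.2426, 5.6568)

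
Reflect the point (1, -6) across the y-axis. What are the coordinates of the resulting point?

Reflection across y-axis: (1, -6) → (-1, -6)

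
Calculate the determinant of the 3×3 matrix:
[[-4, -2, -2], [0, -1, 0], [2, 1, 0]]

Expansion along first row:
det = -4·det([[-1,0],[1,0]]) - -2·det([[0,0],[2,0]]) + -2·det([[0,-1],[2,1]])
    = -4·(-1·0 - 0·1) - -2·(0·0 - 0·2) + -2·(0·1 - -1·2)
    = -4·0 - -2·0 + -2·2
    = 0 + 0 + -4 = -4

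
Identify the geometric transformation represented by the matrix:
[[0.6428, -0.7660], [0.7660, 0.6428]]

This matrix represents: rotation by 50° counterclockwise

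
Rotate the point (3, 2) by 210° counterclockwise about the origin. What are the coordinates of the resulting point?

Rotation matrix for 210°: [[cos 210°, -sin 210°], [sin 210°, cos 210°]] ≈ [[-0.866025, 0.500000], [-0.500000, -0.866025]]
[[-0.866025, 0.500000], [-0.500000, -0.866025]] × [3, 2]ᵀ ≈ [-1.5981, -3.2321]ᵀ
Result: (-1.5981, -3.2321)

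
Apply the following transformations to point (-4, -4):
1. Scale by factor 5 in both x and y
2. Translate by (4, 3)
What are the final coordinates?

Step 1: Scale (-4, -4) by 5 → (-20, -20)
Step 2: Translate by (4, 3) → (-16, -17)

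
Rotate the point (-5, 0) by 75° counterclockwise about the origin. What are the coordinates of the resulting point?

Rotation matrix for 75°: [[cos 75°, -sin 75°], [sin 75°, cos 75°]] ≈ [[0.258819, -0.965926], [0.965926, 0.258819]]
[[0.258819, -0.965926], [0.965926, 0.258819]] × [-5, 0]ᵀ ≈ [-1.2941, -4.8296]ᵀ
Result: (-1.2941, -4.8296)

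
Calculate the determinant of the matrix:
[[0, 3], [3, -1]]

For a 2×2 matrix [[a, b], [c, d]], det = ad - bc
det = (0)(-1) - (3)(3) = 0 - 9 = -9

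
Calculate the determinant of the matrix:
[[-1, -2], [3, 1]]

For a 2×2 matrix [[a, b], [c, d]], det = ad - bc
det = (-1)(1) - (-2)(3) = -1 - -6 = 5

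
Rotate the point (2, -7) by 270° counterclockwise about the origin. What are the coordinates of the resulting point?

Rotation matrix for 270°: [[cos 270°, -sin 270°], [sin 270°, cos 270°]] = [[0, 1], [-1, 0]]
[[0, 1], [-1, 0]] × [2, -7]ᵀ = [-7, -2]ᵀ
Result: (-7, -2)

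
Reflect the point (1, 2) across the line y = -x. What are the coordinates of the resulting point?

Reflection across line y = -x: (1, 2) → (-2, -1)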